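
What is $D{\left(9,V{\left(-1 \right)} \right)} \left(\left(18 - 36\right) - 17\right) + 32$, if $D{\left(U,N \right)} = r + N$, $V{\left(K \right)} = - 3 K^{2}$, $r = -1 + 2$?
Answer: $102$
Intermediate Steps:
$r = 1$
$D{\left(U,N \right)} = 1 + N$
$D{\left(9,V{\left(-1 \right)} \right)} \left(\left(18 - 36\right) - 17\right) + 32 = \left(1 - 3 \left(-1\right)^{2}\right) \left(\left(18 - 36\right) - 17\right) + 32 = \left(1 - 3\right) \left(-18 - 17\right) + 32 = \left(1 - 3\right) \left(-35\right) + 32 = \left(-2\right) \left(-35\right) + 32 = 70 + 32 = 102$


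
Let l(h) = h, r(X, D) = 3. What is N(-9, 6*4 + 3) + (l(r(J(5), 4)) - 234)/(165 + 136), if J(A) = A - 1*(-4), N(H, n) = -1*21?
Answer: -936/43 ≈ -21.767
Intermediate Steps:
N(H, n) = -21
J(A) = 4 + A (J(A) = A + 4 = 4 + A)
N(-9, 6*4 + 3) + (l(r(J(5), 4)) - 234)/(165 + 136) = -21 + (3 - 234)/(165 + 136) = -21 - 231/301 = -21 - 231*1/301 = -21 - 33/43 = -936/43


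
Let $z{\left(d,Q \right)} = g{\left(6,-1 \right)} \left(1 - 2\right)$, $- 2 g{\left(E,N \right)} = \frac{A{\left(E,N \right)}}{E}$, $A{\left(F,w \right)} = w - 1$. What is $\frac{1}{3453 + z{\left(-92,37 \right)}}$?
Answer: $\frac{6}{20717} \approx 0.00028962$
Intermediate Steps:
$A{\left(F,w \right)} = -1 + w$
$g{\left(E,N \right)} = - \frac{-1 + N}{2 E}$ ($g{\left(E,N \right)} = - \frac{\left(-1 + N\right) \frac{1}{E}}{2} = - \frac{\frac{1}{E} \left(-1 + N\right)}{2} = - \frac{-1 + N}{2 E}$)
$z{\left(d,Q \right)} = - \frac{1}{6}$ ($z{\left(d,Q \right)} = \frac{1 - -1}{2 \cdot 6} \left(1 - 2\right) = \frac{1}{2} \cdot \frac{1}{6} \left(1 + 1\right) \left(-1\right) = \frac{1}{2} \cdot \frac{1}{6} \cdot 2 \left(-1\right) = \frac{1}{6} \left(-1\right) = - \frac{1}{6}$)
$\frac{1}{3453 + z{\left(-92,37 \right)}} = \frac{1}{3453 - \frac{1}{6}} = \frac{1}{\frac{20717}{6}} = \frac{6}{20717}$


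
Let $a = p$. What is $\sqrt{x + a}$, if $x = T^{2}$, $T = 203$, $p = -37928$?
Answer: $\sqrt{3281} \approx 57.28$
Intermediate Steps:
$a = -37928$
$x = 41209$ ($x = 203^{2} = 41209$)
$\sqrt{x + a} = \sqrt{41209 - 37928} = \sqrt{3281}$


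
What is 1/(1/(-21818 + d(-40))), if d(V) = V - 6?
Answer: -21864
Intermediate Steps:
d(V) = -6 + V
1/(1/(-21818 + d(-40))) = 1/(1/(-21818 + (-6 - 40))) = 1/(1/(-21818 - 46)) = 1/(1/(-21864)) = 1/(-1/21864) = -21864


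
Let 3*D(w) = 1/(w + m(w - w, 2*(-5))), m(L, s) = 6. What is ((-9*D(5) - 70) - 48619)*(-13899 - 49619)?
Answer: 34019097476/11 ≈ 3.0926e+9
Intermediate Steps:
D(w) = 1/(3*(6 + w)) (D(w) = 1/(3*(w + 6)) = 1/(3*(6 + w)))
((-9*D(5) - 70) - 48619)*(-13899 - 49619) = ((-3/(6 + 5) - 70) - 48619)*(-13899 - 49619) = ((-3/11 - 70) - 48619)*(-63518) = (-773/11 - 48619)*(-63518) = -535582/11*(-63518) = 34019097476/11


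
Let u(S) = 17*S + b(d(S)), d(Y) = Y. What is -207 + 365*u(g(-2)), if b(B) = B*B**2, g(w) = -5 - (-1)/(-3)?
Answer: -2394149/27 ≈ -88672.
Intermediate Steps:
g(w) = -16/3 (g(w) = -5 - (-1)*(-1)/3 = -5 - 1*1/3 = -5 - 1/3 = -16/3)
b(B) = B**3
u(S) = S**3 + 17*S (u(S) = 17*S + S**3 = S**3 + 17*S)
-207 + 365*u(g(-2)) = -207 + 365*(-16*(17 + (-16/3)**2)/3) = -207 + 365*(-16*(17 + 256/9)/3) = -207 + 365*(-16/3*409/9) = -207 + 365*(-6544/27) = -207 - 2388560/27 = -2394149/27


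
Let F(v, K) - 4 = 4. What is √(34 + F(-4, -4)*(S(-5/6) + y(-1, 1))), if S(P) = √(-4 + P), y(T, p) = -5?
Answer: √(-54 + 12*I*√174)/3 ≈ 2.5083 + 3.5059*I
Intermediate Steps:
F(v, K) = 8 (F(v, K) = 4 + 4 = 8)
√(34 + F(-4, -4)*(S(-5/6) + y(-1, 1))) = √(34 + 8*(√(-4 - 5/6) - 5)) = √(34 + 8*(√(-4 - 5*⅙) - 5)) = √(34 + 8*(√(-4 - ⅚) - 5)) = √(34 + 8*(√(-29/6) - 5)) = √(34 + 8*(I*√174/6 - 5)) = √(34 + 8*(-5 + I*√174/6)) = √(34 + (-40 + 4*I*√174/3)) = √(-6 + 4*I*√174/3)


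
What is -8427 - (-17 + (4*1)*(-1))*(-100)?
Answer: -10527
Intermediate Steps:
-8427 - (-17 + (4*1)*(-1))*(-100) = -8427 - (-17 + 4*(-1))*(-100) = -8427 - (-17 - 4)*(-100) = -8427 - (-21)*(-100) = -8427 - 1*2100 = -8427 - 2100 = -10527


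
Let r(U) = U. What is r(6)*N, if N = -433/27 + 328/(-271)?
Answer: -252398/2439 ≈ -103.48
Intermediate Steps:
N = -126199/7317 (N = -433*1/27 + 328*(-1/271) = -433/27 - 328/271 = -126199/7317 ≈ -17.247)
r(6)*N = 6*(-126199/7317) = -252398/2439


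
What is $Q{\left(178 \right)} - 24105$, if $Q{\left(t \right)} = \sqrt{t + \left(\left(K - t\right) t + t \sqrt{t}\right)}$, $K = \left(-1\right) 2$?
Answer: $-24105 + i \sqrt{31862 - 178 \sqrt{178}} \approx -24105.0 + 171.72 i$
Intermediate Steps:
$K = -2$
$Q{\left(t \right)} = \sqrt{t + t^{\frac{3}{2}} + t \left(-2 - t\right)}$ ($Q{\left(t \right)} = \sqrt{t + \left(\left(-2 - t\right) t + t \sqrt{t}\right)} = \sqrt{t + \left(t \left(-2 - t\right) + t^{\frac{3}{2}}\right)} = \sqrt{t + \left(t^{\frac{3}{2}} + t \left(-2 - t\right)\right)} = \sqrt{t + t^{\frac{3}{2}} + t \left(-2 - t\right)}$)
$Q{\left(178 \right)} - 24105 = \sqrt{178^{\frac{3}{2}} - 178 - 178^{2}} - 24105 = \sqrt{178 \sqrt{178} - 178 - 31684} - 24105 = \sqrt{-31862 + 178 \sqrt{178}} - 24105 = -24105 + \sqrt{-31862 + 178 \sqrt{178}}$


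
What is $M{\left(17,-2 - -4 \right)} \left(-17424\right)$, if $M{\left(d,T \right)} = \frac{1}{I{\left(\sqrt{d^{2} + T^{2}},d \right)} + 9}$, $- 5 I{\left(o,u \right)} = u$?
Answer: $- \frac{21780}{7} \approx -3111.4$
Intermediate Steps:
$I{\left(o,u \right)} = - \frac{u}{5}$
$M{\left(d,T \right)} = \frac{1}{9 - \frac{d}{5}}$ ($M{\left(d,T \right)} = \frac{1}{- \frac{d}{5} + 9} = \frac{1}{9 - \frac{d}{5}}$)
$M{\left(17,-2 - -4 \right)} \left(-17424\right) = - \frac{5}{-45 + 17} \left(-17424\right) = - \frac{5}{-28} \left(-17424\right) = \left(-5\right) \left(- \frac{1}{28}\right) \left(-17424\right) = \frac{5}{28} \left(-17424\right) = - \frac{21780}{7}$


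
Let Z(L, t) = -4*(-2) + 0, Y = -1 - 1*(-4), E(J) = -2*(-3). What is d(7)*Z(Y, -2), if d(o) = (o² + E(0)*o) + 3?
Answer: 752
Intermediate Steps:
E(J) = 6
Y = 3 (Y = -1 + 4 = 3)
Z(L, t) = 8 (Z(L, t) = 8 + 0 = 8)
d(o) = 3 + o² + 6*o (d(o) = (o² + 6*o) + 3 = 3 + o² + 6*o)
d(7)*Z(Y, -2) = (3 + 7² + 6*7)*8 = (3 + 49 + 42)*8 = 94*8 = 752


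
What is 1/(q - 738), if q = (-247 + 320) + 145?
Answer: -1/520 ≈ -0.0019231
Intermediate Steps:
q = 218 (q = 73 + 145 = 218)
1/(q - 738) = 1/(218 - 738) = 1/(-520) = -1/520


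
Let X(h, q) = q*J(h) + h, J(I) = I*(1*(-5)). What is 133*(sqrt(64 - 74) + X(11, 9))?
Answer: -64372 + 133*I*sqrt(10) ≈ -64372.0 + 420.58*I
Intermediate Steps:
J(I) = -5*I (J(I) = I*(-5) = -5*I)
X(h, q) = h - 5*h*q (X(h, q) = q*(-5*h) + h = -5*h*q + h = h - 5*h*q)
133*(sqrt(64 - 74) + X(11, 9)) = 133*(sqrt(64 - 74) + 11*(1 - 5*9)) = 133*(sqrt(-10) + 11*(1 - 45)) = 133*(I*sqrt(10) + 11*(-44)) = 133*(I*sqrt(10) - 484) = 133*(-484 + I*sqrt(10)) = -64372 + 133*I*sqrt(10)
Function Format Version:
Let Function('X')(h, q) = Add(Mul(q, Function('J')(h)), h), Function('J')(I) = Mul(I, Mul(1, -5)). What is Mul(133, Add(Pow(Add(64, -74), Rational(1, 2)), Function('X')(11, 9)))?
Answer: Add(-64372, Mul(133, I, Pow(10, Rational(1, 2)))) ≈ Add(-64372., Mul(420.58, I))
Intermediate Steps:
Function('J')(I) = Mul(-5, I) (Function('J')(I) = Mul(I, -5) = Mul(-5, I))
Function('X')(h, q) = Add(h, Mul(-5, h, q)) (Function('X')(h, q) = Add(Mul(q, Mul(-5, h)), h) = Add(Mul(-5, h, q), h) = Add(h, Mul(-5, h, q)))
Mul(133, Add(Pow(Add(64, -74), Rational(1, 2)), Function('X')(11, 9))) = Mul(133, Add(Pow(Add(64, -74), Rational(1, 2)), Mul(11, Add(1, Mul(-5, 9))))) = Mul(133, Add(Pow(-10, Rational(1, 2)), Mul(11, Add(1, -45)))) = Mul(133, Add(Mul(I, Pow(10, Rational(1, 2))), Mul(11, -44))) = Mul(133, Add(Mul(I, Pow(10, Rational(1, 2))), -484)) = Mul(133, Add(-484, Mul(I, Pow(10, Rational(1, 2))))) = Add(-64372, Mul(133, I, Pow(10, Rational(1, 2))))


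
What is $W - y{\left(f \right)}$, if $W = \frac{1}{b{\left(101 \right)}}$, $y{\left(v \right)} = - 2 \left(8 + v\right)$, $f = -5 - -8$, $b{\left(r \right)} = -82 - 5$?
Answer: $\frac{1913}{87} \approx 21.988$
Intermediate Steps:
$b{\left(r \right)} = -87$
$f = 3$ ($f = -5 + 8 = 3$)
$y{\left(v \right)} = -16 - 2 v$
$W = - \frac{1}{87}$ ($W = \frac{1}{-87} = - \frac{1}{87} \approx -0.011494$)
$W - y{\left(f \right)} = - \frac{1}{87} - \left(-16 - 6\right) = - \frac{1}{87} - -22 = - \frac{1}{87} + 22 = \frac{1913}{87}$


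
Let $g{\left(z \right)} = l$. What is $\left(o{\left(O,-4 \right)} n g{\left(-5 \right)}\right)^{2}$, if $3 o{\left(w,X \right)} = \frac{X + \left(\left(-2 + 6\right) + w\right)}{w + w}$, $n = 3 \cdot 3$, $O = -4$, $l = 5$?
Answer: $\frac{225}{4} \approx 56.25$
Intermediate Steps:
$g{\left(z \right)} = 5$
$n = 9$
$o{\left(w,X \right)} = \frac{4 + X + w}{6 w}$ ($o{\left(w,X \right)} = \frac{\left(X + \left(\left(-2 + 6\right) + w\right)\right) \frac{1}{w + w}}{3} = \frac{\left(X + \left(4 + w\right)\right) \frac{1}{2 w}}{3} = \frac{\left(4 + X + w\right) \frac{1}{2 w}}{3} = \frac{\frac{1}{2} \frac{1}{w} \left(4 + X + w\right)}{3} = \frac{4 + X + w}{6 w}$)
$\left(o{\left(O,-4 \right)} n g{\left(-5 \right)}\right)^{2} = \left(\frac{4 - 4 - 4}{6 \left(-4\right)} 9 \cdot 5\right)^{2} = \left(\frac{1}{6} \left(- \frac{1}{4}\right) \left(-4\right) 9 \cdot 5\right)^{2} = \left(\frac{1}{6} \cdot 9 \cdot 5\right)^{2} = \left(\frac{3}{2} \cdot 5\right)^{2} = \left(\frac{15}{2}\right)^{2} = \frac{225}{4}$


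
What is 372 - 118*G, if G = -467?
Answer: 55478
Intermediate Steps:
372 - 118*G = 372 - 118*(-467) = 372 + 55106 = 55478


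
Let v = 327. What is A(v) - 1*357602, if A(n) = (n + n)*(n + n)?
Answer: 70114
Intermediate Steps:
A(n) = 4*n² (A(n) = (2*n)*(2*n) = 4*n²)
A(v) - 1*357602 = 4*327² - 1*357602 = 4*106929 - 357602 = 427716 - 357602 = 70114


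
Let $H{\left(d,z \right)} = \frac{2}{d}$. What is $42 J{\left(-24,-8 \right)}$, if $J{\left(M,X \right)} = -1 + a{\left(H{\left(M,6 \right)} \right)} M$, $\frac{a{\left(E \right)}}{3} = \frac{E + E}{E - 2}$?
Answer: $- \frac{7098}{25} \approx -283.92$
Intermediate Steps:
$a{\left(E \right)} = \frac{6 E}{-2 + E}$ ($a{\left(E \right)} = 3 \frac{E + E}{E - 2} = 3 \frac{2 E}{-2 + E} = \frac{6 E}{-2 + E}$)
$J{\left(M,X \right)} = -1 + \frac{12}{-2 + \frac{2}{M}}$ ($J{\left(M,X \right)} = -1 + \frac{6 \frac{2}{M}}{-2 + \frac{2}{M}} M = -1 + \frac{12}{M \left(-2 + \frac{2}{M}\right)} M = -1 + \frac{12}{-2 + \frac{2}{M}}$)
$42 J{\left(-24,-8 \right)} = 42 \frac{1 - -168}{-1 - 24} = 42 \frac{1 + 168}{-25} = 42 \left(\left(- \frac{1}{25}\right) 169\right) = 42 \left(- \frac{169}{25}\right) = - \frac{7098}{25}$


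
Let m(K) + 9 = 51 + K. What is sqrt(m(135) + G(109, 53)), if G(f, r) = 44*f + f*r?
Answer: 5*sqrt(430) ≈ 103.68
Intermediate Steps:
m(K) = 42 + K (m(K) = -9 + (51 + K) = 42 + K)
sqrt(m(135) + G(109, 53)) = sqrt((42 + 135) + 109*(44 + 53)) = sqrt(177 + 109*97) = sqrt(177 + 10573) = sqrt(10750) = 5*sqrt(430)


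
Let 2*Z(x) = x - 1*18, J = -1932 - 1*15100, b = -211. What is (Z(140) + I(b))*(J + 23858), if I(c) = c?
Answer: -1023900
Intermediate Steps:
J = -17032 (J = -1932 - 15100 = -17032)
Z(x) = -9 + x/2 (Z(x) = (x - 1*18)/2 = (x - 18)/2 = (-18 + x)/2 = -9 + x/2)
(Z(140) + I(b))*(J + 23858) = ((-9 + (½)*140) - 211)*(-17032 + 23858) = ((-9 + 70) - 211)*6826 = (61 - 211)*6826 = -150*6826 = -1023900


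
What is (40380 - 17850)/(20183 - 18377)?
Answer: 3755/301 ≈ 12.475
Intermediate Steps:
(40380 - 17850)/(20183 - 18377) = 22530/1806 = 22530*(1/1806) = 3755/301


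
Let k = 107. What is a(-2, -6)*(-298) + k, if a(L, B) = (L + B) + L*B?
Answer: -1085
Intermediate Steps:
a(L, B) = B + L + B*L (a(L, B) = (B + L) + B*L = B + L + B*L)
a(-2, -6)*(-298) + k = (-6 - 2 - 6*(-2))*(-298) + 107 = (-6 - 2 + 12)*(-298) + 107 = 4*(-298) + 107 = -1192 + 107 = -1085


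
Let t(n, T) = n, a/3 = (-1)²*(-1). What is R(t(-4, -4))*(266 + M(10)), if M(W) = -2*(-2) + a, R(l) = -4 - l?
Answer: 0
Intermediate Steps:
a = -3 (a = 3*((-1)²*(-1)) = 3*(1*(-1)) = 3*(-1) = -3)
M(W) = 1 (M(W) = -2*(-2) - 3 = 4 - 3 = 1)
R(t(-4, -4))*(266 + M(10)) = (-4 - 1*(-4))*(266 + 1) = (-4 + 4)*267 = 0*267 = 0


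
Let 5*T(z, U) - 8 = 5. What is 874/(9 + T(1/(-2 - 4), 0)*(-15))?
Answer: -437/15 ≈ -29.133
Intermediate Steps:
T(z, U) = 13/5 (T(z, U) = 8/5 + (1/5)*5 = 8/5 + 1 = 13/5)
874/(9 + T(1/(-2 - 4), 0)*(-15)) = 874/(9 + (13/5)*(-15)) = 874/(9 - 39) = 874/(-30) = 874*(-1/30) = -437/15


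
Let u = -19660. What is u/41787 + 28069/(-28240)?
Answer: -1728117703/1180064880 ≈ -1.4644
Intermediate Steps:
u/41787 + 28069/(-28240) = -19660/41787 + 28069/(-28240) = -19660*1/41787 + 28069*(-1/28240) = -19660/41787 - 28069/28240 = -1728117703/1180064880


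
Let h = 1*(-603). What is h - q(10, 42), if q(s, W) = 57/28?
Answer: -16941/28 ≈ -605.04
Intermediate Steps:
q(s, W) = 57/28 (q(s, W) = 57*(1/28) = 57/28)
h = -603
h - q(10, 42) = -603 - 1*57/28 = -603 - 57/28 = -16941/28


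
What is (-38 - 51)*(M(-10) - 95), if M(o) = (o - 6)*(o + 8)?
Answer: 5607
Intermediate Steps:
M(o) = (-6 + o)*(8 + o)
(-38 - 51)*(M(-10) - 95) = (-38 - 51)*((-48 + (-10)**2 + 2*(-10)) - 95) = -89*((-48 + 100 - 20) - 95) = -89*(32 - 95) = -89*(-63) = 5607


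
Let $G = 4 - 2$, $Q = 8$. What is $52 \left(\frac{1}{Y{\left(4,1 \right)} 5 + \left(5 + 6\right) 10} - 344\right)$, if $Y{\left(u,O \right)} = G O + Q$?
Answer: $- \frac{715507}{40} \approx -17888.0$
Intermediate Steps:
$G = 2$
$Y{\left(u,O \right)} = 8 + 2 O$ ($Y{\left(u,O \right)} = 2 O + 8 = 8 + 2 O$)
$52 \left(\frac{1}{Y{\left(4,1 \right)} 5 + \left(5 + 6\right) 10} - 344\right) = 52 \left(\frac{1}{\left(8 + 2 \cdot 1\right) 5 + \left(5 + 6\right) 10} - 344\right) = 52 \left(\frac{1}{\left(8 + 2\right) 5 + 11 \cdot 10} - 344\right) = 52 \left(\frac{1}{10 \cdot 5 + 110} - 344\right) = 52 \left(\frac{1}{50 + 110} - 344\right) = 52 \left(\frac{1}{160} - 344\right) = 52 \left(- \frac{55039}{160}\right) = - \frac{715507}{40}$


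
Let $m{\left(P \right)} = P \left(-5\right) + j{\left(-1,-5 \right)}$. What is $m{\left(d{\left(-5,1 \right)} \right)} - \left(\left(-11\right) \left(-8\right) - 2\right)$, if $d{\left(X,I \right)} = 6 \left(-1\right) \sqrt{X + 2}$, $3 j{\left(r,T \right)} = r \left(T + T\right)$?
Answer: $- \frac{248}{3} + 30 i \sqrt{3} \approx -82.667 + 51.962 i$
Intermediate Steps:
$j{\left(r,T \right)} = \frac{2 T r}{3}$ ($j{\left(r,T \right)} = \frac{r \left(T + T\right)}{3} = \frac{r 2 T}{3} = \frac{2 T r}{3}$)
$d{\left(X,I \right)} = - 6 \sqrt{2 + X}$
$m{\left(P \right)} = \frac{10}{3} - 5 P$ ($m{\left(P \right)} = P \left(-5\right) + \frac{2}{3} \left(-5\right) \left(-1\right) = - 5 P + \frac{10}{3} = \frac{10}{3} - 5 P$)
$m{\left(d{\left(-5,1 \right)} \right)} - \left(\left(-11\right) \left(-8\right) - 2\right) = \left(\frac{10}{3} - 5 \left(- 6 \sqrt{2 - 5}\right)\right) - \left(\left(-11\right) \left(-8\right) - 2\right) = \left(\frac{10}{3} - 5 \left(- 6 \sqrt{-3}\right)\right) - \left(88 - 2\right) = \left(\frac{10}{3} - 5 \left(- 6 i \sqrt{3}\right)\right) - 86 = \left(\frac{10}{3} + 30 i \sqrt{3}\right) - 86 = - \frac{248}{3} + 30 i \sqrt{3}$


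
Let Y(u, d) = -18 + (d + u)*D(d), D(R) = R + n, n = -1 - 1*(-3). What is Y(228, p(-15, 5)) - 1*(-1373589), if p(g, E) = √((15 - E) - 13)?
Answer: 1374024 + 230*I*√3 ≈ 1.374e+6 + 398.37*I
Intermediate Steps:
p(g, E) = √(2 - E)
n = 2 (n = -1 + 3 = 2)
D(R) = 2 + R (D(R) = R + 2 = 2 + R)
Y(u, d) = -18 + (2 + d)*(d + u) (Y(u, d) = -18 + (d + u)*(2 + d) = -18 + (2 + d)*(d + u))
Y(228, p(-15, 5)) - 1*(-1373589) = (-18 + √(2 - 1*5)*(2 + √(2 - 1*5)) + 228*(2 + √(2 - 1*5))) - 1*(-1373589) = (-18 + √(2 - 5)*(2 + √(2 - 5)) + 228*(2 + √(2 - 5))) + 1373589 = (-18 + √(-3)*(2 + √(-3)) + 228*(2 + √(-3))) + 1373589 = (-18 + (I*√3)*(2 + I*√3) + 228*(2 + I*√3)) + 1373589 = (-18 + I*√3*(2 + I*√3) + (456 + 228*I*√3)) + 1373589 = (438 + 228*I*√3 + I*√3*(2 + I*√3)) + 1373589 = 1374027 + 228*I*√3 + I*√3*(2 + I*√3)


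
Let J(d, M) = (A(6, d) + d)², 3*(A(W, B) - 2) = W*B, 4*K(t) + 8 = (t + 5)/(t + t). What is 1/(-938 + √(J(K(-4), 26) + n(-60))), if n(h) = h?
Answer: -960512/901004535 - 32*I*√44279/901004535 ≈ -0.001066 - 7.4735e-6*I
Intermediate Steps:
K(t) = -2 + (5 + t)/(8*t) (K(t) = -2 + ((t + 5)/(t + t))/4 = -2 + ((5 + t)/((2*t)))/4 = -2 + ((5 + t)*(1/(2*t)))/4 = -2 + ((5 + t)/(2*t))/4 = -2 + (5 + t)/(8*t))
A(W, B) = 2 + B*W/3 (A(W, B) = 2 + (W*B)/3 = 2 + (B*W)/3 = 2 + B*W/3)
J(d, M) = (2 + 3*d)² (J(d, M) = ((2 + (⅓)*d*6) + d)² = ((2 + 2*d) + d)² = (2 + 3*d)²)
1/(-938 + √(J(K(-4), 26) + n(-60))) = 1/(-938 + √((2 + 3*((5/8)*(1 - 3*(-4))/(-4)))² - 60)) = 1/(-938 + √((2 + 3*((5/8)*(-¼)*(1 + 12)))² - 60)) = 1/(-938 + √((2 + 3*((5/8)*(-¼)*13))² - 60)) = 1/(-938 + √((2 + 3*(-65/32))² - 60)) = 1/(-938 + √((2 - 195/32)² - 60)) = 1/(-938 + √((-131/32)² - 60)) = 1/(-938 + √(17161/1024 - 60)) = 1/(-938 + √(-44279/1024)) = 1/(-938 + I*√44279/32)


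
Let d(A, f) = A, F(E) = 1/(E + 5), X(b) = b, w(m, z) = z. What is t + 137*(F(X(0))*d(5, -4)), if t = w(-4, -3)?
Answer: 134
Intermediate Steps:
F(E) = 1/(5 + E)
t = -3
t + 137*(F(X(0))*d(5, -4)) = -3 + 137*(5/(5 + 0)) = -3 + 137*(5/5) = -3 + 137*((⅕)*5) = -3 + 137*1 = -3 + 137 = 134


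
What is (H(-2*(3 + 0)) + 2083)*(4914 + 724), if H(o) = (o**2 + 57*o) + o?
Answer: 9984898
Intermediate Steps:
H(o) = o**2 + 58*o
(H(-2*(3 + 0)) + 2083)*(4914 + 724) = ((-2*(3 + 0))*(58 - 2*(3 + 0)) + 2083)*(4914 + 724) = ((-2*3)*(58 - 2*3) + 2083)*5638 = (-6*(58 - 6) + 2083)*5638 = (-6*52 + 2083)*5638 = (-312 + 2083)*5638 = 1771*5638 = 9984898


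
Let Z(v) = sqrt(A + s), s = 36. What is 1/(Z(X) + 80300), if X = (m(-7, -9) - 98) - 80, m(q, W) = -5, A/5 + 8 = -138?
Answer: 40150/3224045347 - I*sqrt(694)/6448090694 ≈ 1.2453e-5 - 4.0855e-9*I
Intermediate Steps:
A = -730 (A = -40 + 5*(-138) = -40 - 690 = -730)
X = -183 (X = (-5 - 98) - 80 = -103 - 80 = -183)
Z(v) = I*sqrt(694) (Z(v) = sqrt(-730 + 36) = sqrt(-694) = I*sqrt(694))
1/(Z(X) + 80300) = 1/(I*sqrt(694) + 80300) = 1/(80300 + I*sqrt(694))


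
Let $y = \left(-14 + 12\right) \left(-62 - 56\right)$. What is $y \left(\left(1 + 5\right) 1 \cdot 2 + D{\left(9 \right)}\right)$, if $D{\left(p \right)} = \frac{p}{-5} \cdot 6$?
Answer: $\frac{1416}{5} \approx 283.2$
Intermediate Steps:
$D{\left(p \right)} = - \frac{6 p}{5}$ ($D{\left(p \right)} = p \left(- \frac{1}{5}\right) 6 = - \frac{p}{5} \cdot 6 = - \frac{6 p}{5}$)
$y = 236$ ($y = \left(-2\right) \left(-118\right) = 236$)
$y \left(\left(1 + 5\right) 1 \cdot 2 + D{\left(9 \right)}\right) = 236 \left(\left(1 + 5\right) 1 \cdot 2 - \frac{54}{5}\right) = 236 \left(6 \cdot 1 \cdot 2 - \frac{54}{5}\right) = 236 \left(6 \cdot 2 - \frac{54}{5}\right) = 236 \left(12 - \frac{54}{5}\right) = 236 \cdot \frac{6}{5} = \frac{1416}{5}$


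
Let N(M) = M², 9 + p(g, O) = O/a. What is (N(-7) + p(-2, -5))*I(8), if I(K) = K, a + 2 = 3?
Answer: 280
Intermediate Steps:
a = 1 (a = -2 + 3 = 1)
p(g, O) = -9 + O (p(g, O) = -9 + O/1 = -9 + O*1 = -9 + O)
(N(-7) + p(-2, -5))*I(8) = ((-7)² + (-9 - 5))*8 = (49 - 14)*8 = 35*8 = 280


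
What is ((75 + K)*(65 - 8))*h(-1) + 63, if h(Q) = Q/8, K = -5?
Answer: -1743/4 ≈ -435.75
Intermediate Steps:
h(Q) = Q/8 (h(Q) = Q*(⅛) = Q/8)
((75 + K)*(65 - 8))*h(-1) + 63 = ((75 - 5)*(65 - 8))*((⅛)*(-1)) + 63 = (70*57)*(-⅛) + 63 = 3990*(-⅛) + 63 = -1995/4 + 63 = -1743/4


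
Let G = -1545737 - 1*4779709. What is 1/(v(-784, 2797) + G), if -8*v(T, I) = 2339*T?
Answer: -1/6096224 ≈ -1.6404e-7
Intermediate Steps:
v(T, I) = -2339*T/8
G = -6325446 (G = -1545737 - 4779709 = -6325446)
1/(v(-784, 2797) + G) = 1/(-2339/8*(-784) - 6325446) = 1/(229222 - 6325446) = 1/(-6096224) = -1/6096224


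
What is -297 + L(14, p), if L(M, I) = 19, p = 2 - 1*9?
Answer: -278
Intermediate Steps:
p = -7 (p = 2 - 9 = -7)
-297 + L(14, p) = -297 + 19 = -278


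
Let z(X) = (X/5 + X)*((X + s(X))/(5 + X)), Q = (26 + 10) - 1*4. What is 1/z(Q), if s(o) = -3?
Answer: 185/5568 ≈ 0.033226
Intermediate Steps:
Q = 32 (Q = 36 - 4 = 32)
z(X) = 6*X*(-3 + X)/(5*(5 + X)) (z(X) = (X/5 + X)*((X - 3)/(5 + X)) = (X*(⅕) + X)*((-3 + X)/(5 + X)) = (X/5 + X)*((-3 + X)/(5 + X)) = (6*X/5)*((-3 + X)/(5 + X)) = 6*X*(-3 + X)/(5*(5 + X)))
1/z(Q) = 1/((6/5)*32*(-3 + 32)/(5 + 32)) = 1/((6/5)*32*29/37) = 1/((6/5)*32*(1/37)*29) = 1/(5568/185) = 185/5568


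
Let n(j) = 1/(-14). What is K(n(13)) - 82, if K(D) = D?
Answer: -1149/14 ≈ -82.071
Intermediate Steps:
n(j) = -1/14
K(n(13)) - 82 = -1/14 - 82 = -1149/14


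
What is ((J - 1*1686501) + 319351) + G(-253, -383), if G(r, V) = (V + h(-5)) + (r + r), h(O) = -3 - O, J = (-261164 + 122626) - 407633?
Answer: -1914208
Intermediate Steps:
J = -546171 (J = -138538 - 407633 = -546171)
G(r, V) = 2 + V + 2*r (G(r, V) = (V + (-3 - 1*(-5))) + (r + r) = (V + (-3 + 5)) + 2*r = (V + 2) + 2*r = (2 + V) + 2*r = 2 + V + 2*r)
((J - 1*1686501) + 319351) + G(-253, -383) = ((-546171 - 1*1686501) + 319351) + (2 - 383 + 2*(-253)) = ((-546171 - 1686501) + 319351) + (2 - 383 - 506) = (-2232672 + 319351) - 887 = -1913321 - 887 = -1914208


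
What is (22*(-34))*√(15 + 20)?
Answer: -748*√35 ≈ -4425.2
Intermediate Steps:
(22*(-34))*√(15 + 20) = -748*√35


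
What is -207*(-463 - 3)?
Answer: 96462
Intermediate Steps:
-207*(-463 - 3) = -207*(-466) = 96462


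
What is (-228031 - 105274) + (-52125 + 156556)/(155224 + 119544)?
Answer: -91581443809/274768 ≈ -3.3330e+5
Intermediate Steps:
(-228031 - 105274) + (-52125 + 156556)/(155224 + 119544) = -333305 + 104431/274768 = -91581443809/274768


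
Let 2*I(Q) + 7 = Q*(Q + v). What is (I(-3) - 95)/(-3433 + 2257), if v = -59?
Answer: 11/2352 ≈ 0.0046769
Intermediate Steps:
I(Q) = -7/2 + Q*(-59 + Q)/2 (I(Q) = -7/2 + (Q*(Q - 59))/2 = -7/2 + (Q*(-59 + Q))/2 = -7/2 + Q*(-59 + Q)/2)
(I(-3) - 95)/(-3433 + 2257) = ((-7/2 + (1/2)*(-3)**2 - 59/2*(-3)) - 95)/(-3433 + 2257) = ((-7/2 + (1/2)*9 + 177/2) - 95)/(-1176) = ((-7/2 + 9/2 + 177/2) - 95)*(-1/1176) = (179/2 - 95)*(-1/1176) = -11/2*(-1/1176) = 11/2352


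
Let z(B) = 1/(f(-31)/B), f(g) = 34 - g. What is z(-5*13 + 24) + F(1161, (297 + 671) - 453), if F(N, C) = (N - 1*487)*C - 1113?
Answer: 22489764/65 ≈ 3.4600e+5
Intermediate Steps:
z(B) = B/65 (z(B) = 1/((34 - 1*(-31))/B) = 1/((34 + 31)/B) = 1/(65/B) = B/65)
F(N, C) = -1113 + C*(-487 + N) (F(N, C) = (N - 487)*C - 1113 = (-487 + N)*C - 1113 = C*(-487 + N) - 1113 = -1113 + C*(-487 + N))
z(-5*13 + 24) + F(1161, (297 + 671) - 453) = (-5*13 + 24)/65 + (-1113 - 487*((297 + 671) - 453) + ((297 + 671) - 453)*1161) = (-65 + 24)/65 + (-1113 - 487*(968 - 453) + (968 - 453)*1161) = (1/65)*(-41) + (-1113 - 487*515 + 515*1161) = -41/65 + (-1113 - 250805 + 597915) = -41/65 + 345997 = 22489764/65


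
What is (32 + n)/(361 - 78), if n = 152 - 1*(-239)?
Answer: 423/283 ≈ 1.4947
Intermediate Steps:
n = 391 (n = 152 + 239 = 391)
(32 + n)/(361 - 78) = (32 + 391)/(361 - 78) = 423/283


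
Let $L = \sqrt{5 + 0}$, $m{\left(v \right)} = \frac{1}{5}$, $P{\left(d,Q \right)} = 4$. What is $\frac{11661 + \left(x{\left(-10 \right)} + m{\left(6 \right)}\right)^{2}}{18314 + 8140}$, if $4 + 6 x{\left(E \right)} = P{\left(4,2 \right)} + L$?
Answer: $\frac{10495061}{23808600} + \frac{\sqrt{5}}{396810} \approx 0.44082$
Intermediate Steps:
$m{\left(v \right)} = \frac{1}{5}$
$L = \sqrt{5} \approx 2.2361$
$x{\left(E \right)} = \frac{\sqrt{5}}{6}$ ($x{\left(E \right)} = - \frac{2}{3} + \frac{4 + \sqrt{5}}{6} = - \frac{2}{3} + \left(\frac{2}{3} + \frac{\sqrt{5}}{6}\right) = \frac{\sqrt{5}}{6}$)
$\frac{11661 + \left(x{\left(-10 \right)} + m{\left(6 \right)}\right)^{2}}{18314 + 8140} = \frac{11661 + \left(\frac{\sqrt{5}}{6} + \frac{1}{5}\right)^{2}}{18314 + 8140} = \frac{11661 + \left(\frac{1}{5} + \frac{\sqrt{5}}{6}\right)^{2}}{26454} = \left(11661 + \left(\frac{1}{5} + \frac{\sqrt{5}}{6}\right)^{2}\right) \frac{1}{26454} = \frac{3887}{8818} + \frac{\left(\frac{1}{5} + \frac{\sqrt{5}}{6}\right)^{2}}{26454}$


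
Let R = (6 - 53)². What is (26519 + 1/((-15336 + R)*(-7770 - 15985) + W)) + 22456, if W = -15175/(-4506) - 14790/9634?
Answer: 331484175634343608527/6768436460118875 ≈ 48975.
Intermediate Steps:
R = 2209 (R = (-47)² = 2209)
W = 39776105/21705402 (W = -15175*(-1/4506) - 14790*1/9634 = 15175/4506 - 7395/4817 = 39776105/21705402 ≈ 1.8325)
(26519 + 1/((-15336 + R)*(-7770 - 15985) + W)) + 22456 = (26519 + 1/((-15336 + 2209)*(-7770 - 15985) + 39776105/21705402)) + 22456 = (26519 + 1/(-13127*(-23755) + 39776105/21705402)) + 22456 = (26519 + 1/(311831885 + 39776105/21705402)) + 22456 = (26519 + 1/(6768436460118875/21705402)) + 22456 = (26519 + 21705402/6768436460118875) + 22456 = 179492166485914151527/6768436460118875 + 22456 = 331484175634343608527/6768436460118875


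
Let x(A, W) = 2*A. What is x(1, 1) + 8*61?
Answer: 490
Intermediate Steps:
x(1, 1) + 8*61 = 2*1 + 8*61 = 2 + 488 = 490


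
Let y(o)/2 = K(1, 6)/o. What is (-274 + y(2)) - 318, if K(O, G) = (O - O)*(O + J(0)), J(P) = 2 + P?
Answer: -592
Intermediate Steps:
K(O, G) = 0 (K(O, G) = (O - O)*(O + (2 + 0)) = 0*(O + 2) = 0*(2 + O) = 0)
y(o) = 0 (y(o) = 2*(0/o) = 2*0 = 0)
(-274 + y(2)) - 318 = (-274 + 0) - 318 = -274 - 318 = -592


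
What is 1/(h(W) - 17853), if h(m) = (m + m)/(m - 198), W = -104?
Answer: -151/2695699 ≈ -5.6015e-5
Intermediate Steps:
h(m) = 2*m/(-198 + m) (h(m) = (2*m)/(-198 + m) = 2*m/(-198 + m))
1/(h(W) - 17853) = 1/(2*(-104)/(-198 - 104) - 17853) = 1/(2*(-104)/(-302) - 17853) = 1/(2*(-104)*(-1/302) - 17853) = 1/(104/151 - 17853) = 1/(-2695699/151) = -151/2695699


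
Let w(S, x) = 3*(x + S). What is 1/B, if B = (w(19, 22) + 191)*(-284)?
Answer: -1/89176 ≈ -1.1214e-5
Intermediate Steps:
w(S, x) = 3*S + 3*x (w(S, x) = 3*(S + x) = 3*S + 3*x)
B = -89176 (B = ((3*19 + 3*22) + 191)*(-284) = ((57 + 66) + 191)*(-284) = (123 + 191)*(-284) = 314*(-284) = -89176)
1/B = 1/(-89176) = -1/89176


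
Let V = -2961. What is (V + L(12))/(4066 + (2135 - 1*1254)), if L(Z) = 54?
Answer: -57/97 ≈ -0.58763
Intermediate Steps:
(V + L(12))/(4066 + (2135 - 1*1254)) = (-2961 + 54)/(4066 + (2135 - 1*1254)) = -2907/(4066 + (2135 - 1254)) = -2907/(4066 + 881) = -2907/4947 = -2907*1/4947 = -57/97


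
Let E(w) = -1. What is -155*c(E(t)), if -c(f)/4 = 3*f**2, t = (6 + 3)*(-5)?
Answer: 1860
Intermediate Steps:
t = -45 (t = 9*(-5) = -45)
c(f) = -12*f**2
-155*c(E(t)) = -(-1860)*(-1)**2 = -(-1860) = -155*(-12) = 1860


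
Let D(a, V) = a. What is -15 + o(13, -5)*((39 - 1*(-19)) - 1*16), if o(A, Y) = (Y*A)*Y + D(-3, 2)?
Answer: 13509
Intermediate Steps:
o(A, Y) = -3 + A*Y² (o(A, Y) = (Y*A)*Y - 3 = (A*Y)*Y - 3 = A*Y² - 3 = -3 + A*Y²)
-15 + o(13, -5)*((39 - 1*(-19)) - 1*16) = -15 + (-3 + 13*(-5)²)*((39 - 1*(-19)) - 1*16) = -15 + (-3 + 13*25)*((39 + 19) - 16) = -15 + (-3 + 325)*(58 - 16) = -15 + 322*42 = -15 + 13524 = 13509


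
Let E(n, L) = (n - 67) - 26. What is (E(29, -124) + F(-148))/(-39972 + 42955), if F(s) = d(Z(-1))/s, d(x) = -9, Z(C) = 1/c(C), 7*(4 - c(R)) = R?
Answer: -9463/441484 ≈ -0.021435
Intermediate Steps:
c(R) = 4 - R/7
E(n, L) = -93 + n (E(n, L) = (-67 + n) - 26 = -93 + n)
Z(C) = 1/(4 - C/7)
F(s) = -9/s
(E(29, -124) + F(-148))/(-39972 + 42955) = ((-93 + 29) - 9/(-148))/(-39972 + 42955) = (-64 - 9*(-1/148))/2983 = (-64 + 9/148)*(1/2983) = -9463/148*1/2983 = -9463/441484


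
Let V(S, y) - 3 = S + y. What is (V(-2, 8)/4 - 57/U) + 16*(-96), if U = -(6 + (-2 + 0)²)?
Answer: -30561/20 ≈ -1528.1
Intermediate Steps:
V(S, y) = 3 + S + y (V(S, y) = 3 + (S + y) = 3 + S + y)
U = -10 (U = -(6 + (-2)²) = -(6 + 4) = -1*10 = -10)
(V(-2, 8)/4 - 57/U) + 16*(-96) = ((3 - 2 + 8)/4 - 57/(-10)) + 16*(-96) = (9*(¼) - 57*(-⅒)) - 1536 = (9/4 + 57/10) - 1536 = 159/20 - 1536 = -30561/20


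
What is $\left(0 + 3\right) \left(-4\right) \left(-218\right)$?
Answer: $2616$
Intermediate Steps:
$\left(0 + 3\right) \left(-4\right) \left(-218\right) = 3 \left(-4\right) \left(-218\right) = \left(-12\right) \left(-218\right) = 2616$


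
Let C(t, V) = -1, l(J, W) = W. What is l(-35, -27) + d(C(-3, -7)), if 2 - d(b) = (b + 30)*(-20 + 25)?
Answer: -170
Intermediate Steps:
d(b) = -148 - 5*b (d(b) = 2 - (b + 30)*(-20 + 25) = 2 - (30 + b)*5 = 2 - (150 + 5*b) = 2 + (-150 - 5*b) = -148 - 5*b)
l(-35, -27) + d(C(-3, -7)) = -27 + (-148 - 5*(-1)) = -27 + (-148 + 5) = -27 - 143 = -170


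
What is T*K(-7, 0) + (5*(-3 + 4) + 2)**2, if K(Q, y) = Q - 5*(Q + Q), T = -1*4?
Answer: -203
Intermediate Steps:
T = -4
K(Q, y) = -9*Q (K(Q, y) = Q - 10*Q = -9*Q)
T*K(-7, 0) + (5*(-3 + 4) + 2)**2 = -(-36)*(-7) + (5*(-3 + 4) + 2)**2 = -4*63 + (5*1 + 2)**2 = -252 + (5 + 2)**2 = -252 + 7**2 = -252 + 49 = -203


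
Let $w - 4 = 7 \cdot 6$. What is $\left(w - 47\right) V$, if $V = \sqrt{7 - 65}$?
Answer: $- i \sqrt{58} \approx - 7.6158 i$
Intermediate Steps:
$w = 46$ ($w = 4 + 7 \cdot 6 = 4 + 42 = 46$)
$V = i \sqrt{58}$ ($V = \sqrt{-58} = i \sqrt{58} \approx 7.6158 i$)
$\left(w - 47\right) V = \left(46 - 47\right) i \sqrt{58} = - i \sqrt{58}$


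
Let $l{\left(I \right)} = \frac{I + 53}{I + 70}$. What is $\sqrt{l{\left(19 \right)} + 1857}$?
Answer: $\frac{\sqrt{14715705}}{89} \approx 43.102$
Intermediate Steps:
$l{\left(I \right)} = \frac{53 + I}{70 + I}$
$\sqrt{l{\left(19 \right)} + 1857} = \sqrt{\frac{53 + 19}{70 + 19} + 1857} = \sqrt{\frac{1}{89} \cdot 72 + 1857} = \sqrt{\frac{72}{89} + 1857} = \sqrt{\frac{165345}{89}} = \frac{\sqrt{14715705}}{89}$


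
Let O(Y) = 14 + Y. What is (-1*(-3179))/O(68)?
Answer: 3179/82 ≈ 38.768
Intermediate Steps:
(-1*(-3179))/O(68) = (-1*(-3179))/(14 + 68) = 3179/82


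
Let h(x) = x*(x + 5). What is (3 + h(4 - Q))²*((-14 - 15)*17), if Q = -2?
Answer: -2347173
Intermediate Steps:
h(x) = x*(5 + x)
(3 + h(4 - Q))²*((-14 - 15)*17) = (3 + (4 - 1*(-2))*(5 + (4 - 1*(-2))))²*((-14 - 15)*17) = (3 + (4 + 2)*(5 + (4 + 2)))²*(-29*17) = (3 + 6*(5 + 6))²*(-493) = (3 + 6*11)²*(-493) = (3 + 66)²*(-493) = 69²*(-493) = 4761*(-493) = -2347173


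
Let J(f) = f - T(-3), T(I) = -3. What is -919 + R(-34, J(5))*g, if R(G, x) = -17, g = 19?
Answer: -1242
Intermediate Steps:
J(f) = 3 + f (J(f) = f - 1*(-3) = f + 3 = 3 + f)
-919 + R(-34, J(5))*g = -919 - 17*19 = -919 - 323 = -1242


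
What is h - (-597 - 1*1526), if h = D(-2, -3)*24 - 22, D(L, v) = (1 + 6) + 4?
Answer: 2365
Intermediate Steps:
D(L, v) = 11 (D(L, v) = 7 + 4 = 11)
h = 242 (h = 11*24 - 22 = 264 - 22 = 242)
h - (-597 - 1*1526) = 242 - (-597 - 1*1526) = 242 - (-597 - 1526) = 242 - 1*(-2123) = 242 + 2123 = 2365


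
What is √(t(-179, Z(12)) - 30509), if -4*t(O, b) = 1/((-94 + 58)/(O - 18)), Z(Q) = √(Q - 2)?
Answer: 13*I*√25997/12 ≈ 174.67*I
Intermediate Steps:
Z(Q) = √(-2 + Q)
t(O, b) = -⅛ + O/144 (t(O, b) = -(O - 18)/(-94 + 58)/4 = -(⅛ - O/144) = -(½ - O/36)/4 = -⅛ + O/144)
√(t(-179, Z(12)) - 30509) = √((-⅛ + (1/144)*(-179)) - 30509) = √((-⅛ - 179/144) - 30509) = √(-197/144 - 30509) = √(-4393493/144) = 13*I*√25997/12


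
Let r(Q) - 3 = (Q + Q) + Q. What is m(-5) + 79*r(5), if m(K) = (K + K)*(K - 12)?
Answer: 1592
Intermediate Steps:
r(Q) = 3 + 3*Q (r(Q) = 3 + ((Q + Q) + Q) = 3 + (2*Q + Q) = 3 + 3*Q)
m(K) = 2*K*(-12 + K) (m(K) = (2*K)*(-12 + K) = 2*K*(-12 + K))
m(-5) + 79*r(5) = 2*(-5)*(-12 - 5) + 79*(3 + 3*5) = 2*(-5)*(-17) + 79*(3 + 15) = 170 + 79*18 = 170 + 1422 = 1592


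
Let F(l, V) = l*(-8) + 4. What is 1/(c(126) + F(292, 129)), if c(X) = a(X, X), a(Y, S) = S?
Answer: -1/2206 ≈ -0.00045331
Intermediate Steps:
c(X) = X
F(l, V) = 4 - 8*l (F(l, V) = -8*l + 4 = 4 - 8*l)
1/(c(126) + F(292, 129)) = 1/(126 + (4 - 8*292)) = 1/(126 + (4 - 2336)) = 1/(126 - 2332) = 1/(-2206) = -1/2206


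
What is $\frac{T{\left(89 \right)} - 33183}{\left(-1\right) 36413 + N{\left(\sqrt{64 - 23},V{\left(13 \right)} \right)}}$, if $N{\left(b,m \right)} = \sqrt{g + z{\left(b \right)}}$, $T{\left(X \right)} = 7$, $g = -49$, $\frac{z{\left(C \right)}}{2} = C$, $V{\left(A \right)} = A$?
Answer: $\frac{33176}{36413 - i \sqrt{49 - 2 \sqrt{41}}} \approx 0.9111 + 0.00015053 i$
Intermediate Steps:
$z{\left(C \right)} = 2 C$
$N{\left(b,m \right)} = \sqrt{-49 + 2 b}$
$\frac{T{\left(89 \right)} - 33183}{\left(-1\right) 36413 + N{\left(\sqrt{64 - 23},V{\left(13 \right)} \right)}} = \frac{7 - 33183}{\left(-1\right) 36413 + \sqrt{-49 + 2 \sqrt{64 - 23}}} = - \frac{33176}{-36413 + \sqrt{-49 + 2 \sqrt{41}}}$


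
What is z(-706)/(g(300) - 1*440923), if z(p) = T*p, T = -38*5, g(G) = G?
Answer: -134140/440623 ≈ -0.30443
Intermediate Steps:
T = -190
z(p) = -190*p
z(-706)/(g(300) - 1*440923) = (-190*(-706))/(300 - 1*440923) = 134140/(300 - 440923) = 134140/(-440623) = 134140*(-1/440623) = -134140/440623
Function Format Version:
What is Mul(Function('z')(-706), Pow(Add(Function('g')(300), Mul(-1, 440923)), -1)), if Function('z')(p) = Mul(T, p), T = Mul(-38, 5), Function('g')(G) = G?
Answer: Rational(-134140, 440623) ≈ -0.30443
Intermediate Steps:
T = -190
Function('z')(p) = Mul(-190, p)
Mul(Function('z')(-706), Pow(Add(Function('g')(300), Mul(-1, 440923)), -1)) = Mul(Mul(-190, -706), Pow(Add(300, Mul(-1, 440923)), -1)) = Mul(134140, Pow(Add(300, -440923), -1)) = Mul(134140, Pow(-440623, -1)) = Mul(134140, Rational(-1, 440623)) = Rational(-134140, 440623)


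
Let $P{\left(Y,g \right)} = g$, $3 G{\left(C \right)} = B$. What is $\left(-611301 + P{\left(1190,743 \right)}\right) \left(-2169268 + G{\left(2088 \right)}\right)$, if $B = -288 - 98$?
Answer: $\frac{3973627470020}{3} \approx 1.3245 \cdot 10^{12}$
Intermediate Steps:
$B = -386$ ($B = -288 - 98 = -386$)
$G{\left(C \right)} = - \frac{386}{3}$ ($G{\left(C \right)} = \frac{1}{3} \left(-386\right) = - \frac{386}{3}$)
$\left(-611301 + P{\left(1190,743 \right)}\right) \left(-2169268 + G{\left(2088 \right)}\right) = \left(-611301 + 743\right) \left(-2169268 - \frac{386}{3}\right) = \left(-610558\right) \left(- \frac{6508190}{3}\right) = \frac{3973627470020}{3}$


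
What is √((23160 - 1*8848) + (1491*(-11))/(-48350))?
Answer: √1338331096334/9670 ≈ 119.63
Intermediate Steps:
√((23160 - 1*8848) + (1491*(-11))/(-48350)) = √((23160 - 8848) - 16401*(-1/48350)) = √(14312 + 16401/48350) = √(692001601/48350) = √1338331096334/9670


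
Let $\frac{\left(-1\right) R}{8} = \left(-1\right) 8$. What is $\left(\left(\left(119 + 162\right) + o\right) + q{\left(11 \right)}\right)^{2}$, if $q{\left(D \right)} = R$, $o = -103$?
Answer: $58564$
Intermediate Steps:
$R = 64$ ($R = - 8 \left(\left(-1\right) 8\right) = \left(-8\right) \left(-8\right) = 64$)
$q{\left(D \right)} = 64$
$\left(\left(\left(119 + 162\right) + o\right) + q{\left(11 \right)}\right)^{2} = \left(\left(\left(119 + 162\right) - 103\right) + 64\right)^{2} = \left(\left(281 - 103\right) + 64\right)^{2} = \left(178 + 64\right)^{2} = 242^{2} = 58564$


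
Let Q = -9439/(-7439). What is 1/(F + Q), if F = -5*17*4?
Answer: -7439/2519821 ≈ -0.0029522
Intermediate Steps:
F = -340 (F = -85*4 = -340)
Q = 9439/7439 (Q = -9439*(-1/7439) = 9439/7439 ≈ 1.2689)
1/(F + Q) = 1/(-340 + 9439/7439) = 1/(-2519821/7439) = -7439/2519821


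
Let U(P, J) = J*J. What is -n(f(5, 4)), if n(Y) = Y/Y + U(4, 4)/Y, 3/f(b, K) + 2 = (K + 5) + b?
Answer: -65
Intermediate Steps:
f(b, K) = 3/(3 + K + b) (f(b, K) = 3/(-2 + ((K + 5) + b)) = 3/(-2 + ((5 + K) + b)) = 3/(-2 + (5 + K + b)) = 3/(3 + K + b))
U(P, J) = J²
n(Y) = 1 + 16/Y (n(Y) = Y/Y + 4²/Y = 1 + 16/Y)
-n(f(5, 4)) = -(16 + 3/(3 + 4 + 5))/(3/(3 + 4 + 5)) = -(16 + 3/12)/(3/12) = -(16 + 3*(1/12))/(3*(1/12)) = -(16 + ¼)/¼ = -4*65/4 = -1*65 = -65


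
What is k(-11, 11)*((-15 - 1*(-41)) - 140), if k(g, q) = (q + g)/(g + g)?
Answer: 0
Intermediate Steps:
k(g, q) = (g + q)/(2*g) (k(g, q) = (g + q)/((2*g)) = (g + q)*(1/(2*g)) = (g + q)/(2*g))
k(-11, 11)*((-15 - 1*(-41)) - 140) = ((1/2)*(-11 + 11)/(-11))*((-15 - 1*(-41)) - 140) = ((1/2)*(-1/11)*0)*((-15 + 41) - 140) = 0*(26 - 140) = 0*(-114) = 0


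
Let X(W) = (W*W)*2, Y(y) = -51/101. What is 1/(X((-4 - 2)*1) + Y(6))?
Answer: 101/7221 ≈ 0.013987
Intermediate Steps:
Y(y) = -51/101 (Y(y) = -51*1/101 = -51/101)
X(W) = 2*W² (X(W) = W²*2 = 2*W²)
1/(X((-4 - 2)*1) + Y(6)) = 1/(2*((-4 - 2)*1)² - 51/101) = 1/(2*(-6*1)² - 51/101) = 1/(2*(-6)² - 51/101) = 1/(2*36 - 51/101) = 1/(72 - 51/101) = 1/(7221/101) = 101/7221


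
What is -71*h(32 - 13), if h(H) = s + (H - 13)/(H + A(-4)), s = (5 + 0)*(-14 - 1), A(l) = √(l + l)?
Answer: 652277/123 + 284*I*√2/123 ≈ 5303.1 + 3.2653*I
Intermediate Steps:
A(l) = √2*√l (A(l) = √(2*l) = √2*√l)
s = -75 (s = 5*(-15) = -75)
h(H) = -75 + (-13 + H)/(H + 2*I*√2) (h(H) = -75 + (H - 13)/(H + √2*√(-4)) = -75 + (-13 + H)/(H + √2*(2*I)) = -75 + (-13 + H)/(H + 2*I*√2))
-71*h(32 - 13) = -71*(-13 - 74*(32 - 13) - 150*I*√2)/((32 - 13) + 2*I*√2) = -71*(-13 - 74*19 - 150*I*√2)/(19 + 2*I*√2) = -71*(-13 - 1406 - 150*I*√2)/(19 + 2*I*√2) = -71*(-1419 - 150*I*√2)/(19 + 2*I*√2)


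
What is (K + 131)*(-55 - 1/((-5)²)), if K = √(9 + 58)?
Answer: -180256/25 - 1376*√67/25 ≈ -7660.8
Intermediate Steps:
K = √67 ≈ 8.1853
(K + 131)*(-55 - 1/((-5)²)) = (√67 + 131)*(-55 - 1/((-5)²)) = (131 + √67)*(-55 - 1/25) = (131 + √67)*(-1376/25) = -180256/25 - 1376*√67/25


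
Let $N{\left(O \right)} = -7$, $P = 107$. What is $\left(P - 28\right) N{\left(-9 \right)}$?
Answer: $-553$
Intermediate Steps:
$\left(P - 28\right) N{\left(-9 \right)} = \left(107 - 28\right) \left(-7\right) = 79 \left(-7\right) = -553$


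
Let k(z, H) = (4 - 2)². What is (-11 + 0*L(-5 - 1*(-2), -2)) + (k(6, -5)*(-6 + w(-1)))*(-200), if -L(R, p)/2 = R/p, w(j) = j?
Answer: 5589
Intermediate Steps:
L(R, p) = -2*R/p
k(z, H) = 4 (k(z, H) = 2² = 4)
(-11 + 0*L(-5 - 1*(-2), -2)) + (k(6, -5)*(-6 + w(-1)))*(-200) = (-11 + 0*(-2*(-5 - 1*(-2))/(-2))) + (4*(-6 - 1))*(-200) = (-11 + 0*(-2*(-5 + 2)*(-½))) + (4*(-7))*(-200) = (-11 + 0*(-2*(-3)*(-½))) - 28*(-200) = (-11 + 0*(-3)) + 5600 = (-11 + 0) + 5600 = -11 + 5600 = 5589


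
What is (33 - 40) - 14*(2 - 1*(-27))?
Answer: -413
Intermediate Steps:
(33 - 40) - 14*(2 - 1*(-27)) = -7 - 14*(2 + 27) = -7 - 14*29 = -7 - 406 = -413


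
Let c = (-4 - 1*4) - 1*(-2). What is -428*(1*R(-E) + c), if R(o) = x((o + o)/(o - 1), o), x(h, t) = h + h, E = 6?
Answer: 7704/7 ≈ 1100.6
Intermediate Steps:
x(h, t) = 2*h
R(o) = 4*o/(-1 + o) (R(o) = 2*((o + o)/(o - 1)) = 2*((2*o)/(-1 + o)) = 2*(2*o/(-1 + o)) = 4*o/(-1 + o))
c = -6 (c = (-4 - 4) + 2 = -8 + 2 = -6)
-428*(1*R(-E) + c) = -428*(1*(4*(-1*6)/(-1 - 1*6)) - 6) = -428*(1*(4*(-6)/(-1 - 6)) - 6) = -428*(1*(4*(-6)/(-7)) - 6) = -428*(1*(4*(-6)*(-⅐)) - 6) = -428*(1*(24/7) - 6) = -428*(24/7 - 6) = -428*(-18/7) = 7704/7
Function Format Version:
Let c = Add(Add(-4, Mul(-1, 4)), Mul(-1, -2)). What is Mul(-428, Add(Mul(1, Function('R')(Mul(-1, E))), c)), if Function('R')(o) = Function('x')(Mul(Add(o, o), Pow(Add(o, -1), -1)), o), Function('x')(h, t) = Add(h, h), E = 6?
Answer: Rational(7704, 7) ≈ 1100.6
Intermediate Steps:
Function('x')(h, t) = Mul(2, h)
Function('R')(o) = Mul(4, o, Pow(Add(-1, o), -1)) (Function('R')(o) = Mul(2, Mul(Add(o, o), Pow(Add(o, -1), -1))) = Mul(2, Mul(Mul(2, o), Pow(Add(-1, o), -1))) = Mul(2, Mul(2, o, Pow(Add(-1, o), -1))) = Mul(4, o, Pow(Add(-1, o), -1)))
c = -6 (c = Add(Add(-4, -4), 2) = Add(-8, 2) = -6)
Mul(-428, Add(Mul(1, Function('R')(Mul(-1, E))), c)) = Mul(-428, Add(Mul(1, Mul(4, Mul(-1, 6), Pow(Add(-1, Mul(-1, 6)), -1))), -6)) = Mul(-428, Add(Mul(1, Mul(4, -6, Pow(Add(-1, -6), -1))), -6)) = Mul(-428, Add(Mul(1, Mul(4, -6, Pow(-7, -1))), -6)) = Mul(-428, Add(Mul(1, Mul(4, -6, Rational(-1, 7))), -6)) = Mul(-428, Add(Mul(1, Rational(24, 7)), -6)) = Mul(-428, Add(Rational(24, 7), -6)) = Mul(-428, Rational(-18, 7)) = Rational(7704, 7)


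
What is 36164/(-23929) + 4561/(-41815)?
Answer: -1621337829/1000591135 ≈ -1.6204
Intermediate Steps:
36164/(-23929) + 4561/(-41815) = 36164*(-1/23929) + 4561*(-1/41815) = -36164/23929 - 4561/41815 = -1621337829/1000591135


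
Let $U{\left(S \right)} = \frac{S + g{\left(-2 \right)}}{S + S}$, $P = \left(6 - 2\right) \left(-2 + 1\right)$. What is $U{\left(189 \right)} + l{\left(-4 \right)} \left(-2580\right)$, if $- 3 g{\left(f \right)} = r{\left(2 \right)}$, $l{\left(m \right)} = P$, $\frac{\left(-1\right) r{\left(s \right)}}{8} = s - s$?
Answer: $\frac{20641}{2} \approx 10321.0$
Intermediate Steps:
$r{\left(s \right)} = 0$ ($r{\left(s \right)} = - 8 \left(s - s\right) = \left(-8\right) 0 = 0$)
$P = -4$ ($P = 4 \left(-1\right) = -4$)
$l{\left(m \right)} = -4$
$g{\left(f \right)} = 0$ ($g{\left(f \right)} = \left(- \frac{1}{3}\right) 0 = 0$)
$U{\left(S \right)} = \frac{1}{2}$ ($U{\left(S \right)} = \frac{S + 0}{S + S} = \frac{S}{2 S} = S \frac{1}{2 S} = \frac{1}{2}$)
$U{\left(189 \right)} + l{\left(-4 \right)} \left(-2580\right) = \frac{1}{2} - -10320 = \frac{1}{2} + 10320 = \frac{20641}{2}$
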